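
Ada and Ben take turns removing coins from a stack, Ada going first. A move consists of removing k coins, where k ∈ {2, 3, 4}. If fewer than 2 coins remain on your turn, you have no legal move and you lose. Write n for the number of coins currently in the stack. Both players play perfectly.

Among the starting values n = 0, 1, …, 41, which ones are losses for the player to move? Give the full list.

0, 1, 6, 7, 12, 13, 18, 19, 24, 25, 30, 31, 36, 37

Work bottom-up. With no move the player to move loses. Otherwise the position is W if at least one move leads to an L position for the opponent, and L if every move leads to a W.
n=0: no move → L
n=1: no move → L
n=2: can move to 0, which is L ⇒ W
n=3: can move to 1, which is L ⇒ W
n=4: can move to 1, which is L ⇒ W
n=5: can move to 1, which is L ⇒ W
n=6: moves to 4(W), 3(W), 2(W); every one is W ⇒ L
n=7: moves to 5(W), 4(W), 3(W); every one is W ⇒ L
n=8: can move to 6, which is L ⇒ W
n=9: can move to 7, which is L ⇒ W
n=10: can move to 7, which is L ⇒ W
n=11: can move to 7, which is L ⇒ W
n=12: moves to 10(W), 9(W), 8(W); every one is W ⇒ L
n=13: moves to 11(W), 10(W), 9(W); every one is W ⇒ L
n=14: can move to 12, which is L ⇒ W
n=15: can move to 13, which is L ⇒ W
n=16: can move to 13, which is L ⇒ W
n=17: can move to 13, which is L ⇒ W
n=18: moves to 16(W), 15(W), 14(W); every one is W ⇒ L
n=19: moves to 17(W), 16(W), 15(W); every one is W ⇒ L
n=20: can move to 18, which is L ⇒ W
n=21: can move to 19, which is L ⇒ W
n=22: can move to 19, which is L ⇒ W
n=23: can move to 19, which is L ⇒ W
n=24: moves to 22(W), 21(W), 20(W); every one is W ⇒ L
n=25: moves to 23(W), 22(W), 21(W); every one is W ⇒ L
n=26: can move to 24, which is L ⇒ W
n=27: can move to 25, which is L ⇒ W
n=28: can move to 25, which is L ⇒ W
n=29: can move to 25, which is L ⇒ W
n=30: moves to 28(W), 27(W), 26(W); every one is W ⇒ L
n=31: moves to 29(W), 28(W), 27(W); every one is W ⇒ L
n=32: can move to 30, which is L ⇒ W
n=33: can move to 31, which is L ⇒ W
n=34: can move to 31, which is L ⇒ W
n=35: can move to 31, which is L ⇒ W
n=36: moves to 34(W), 33(W), 32(W); every one is W ⇒ L
n=37: moves to 35(W), 34(W), 33(W); every one is W ⇒ L
n=38: can move to 36, which is L ⇒ W
n=39: can move to 37, which is L ⇒ W
n=40: can move to 37, which is L ⇒ W
n=41: can move to 37, which is L ⇒ W
The losing starting values of n are exactly the entries labelled L in this table (14 of them).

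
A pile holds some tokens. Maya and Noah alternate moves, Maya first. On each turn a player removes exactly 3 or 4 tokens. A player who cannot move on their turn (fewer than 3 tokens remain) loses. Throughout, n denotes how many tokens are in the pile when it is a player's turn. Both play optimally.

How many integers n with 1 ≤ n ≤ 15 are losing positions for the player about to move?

7

Classify positions by backward induction: terminal positions (no move available) are L. From any other position, the mover wins iff some move reaches an L.
n=0: no move → L
n=1: no move → L
n=2: no move → L
n=3: W (go to 0, an L position)
n=4: W (go to 1, an L position)
n=5: W (go to 2, an L position)
n=6: W (go to 2, an L position)
n=7: L (options 4(W), 3(W) are all W)
n=8: L (options 5(W), 4(W) are all W)
n=9: L (options 6(W), 5(W) are all W)
n=10: W (go to 7, an L position)
n=11: W (go to 8, an L position)
n=12: W (go to 9, an L position)
n=13: W (go to 9, an L position)
n=14: L (options 11(W), 10(W) are all W)
n=15: L (options 12(W), 11(W) are all W)
L entries with 1 ≤ n ≤ 15 (n=0 is outside the asked range and is not counted): n = 1, 2, 7, 8, 9, 14, 15; that makes 7.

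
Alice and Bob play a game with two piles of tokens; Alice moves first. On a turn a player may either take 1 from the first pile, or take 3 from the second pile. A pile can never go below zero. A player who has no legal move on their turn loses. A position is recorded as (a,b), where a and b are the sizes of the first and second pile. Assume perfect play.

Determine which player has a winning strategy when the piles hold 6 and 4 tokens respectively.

Label each position W (a win for the player to move) or L (a loss). A position with no legal move is L; any other position is W exactly when some move reaches an L, and L when every move reaches a W.
No move ever increases a pile, so every position that can arise here has a ≤ 6 and b ≤ 4; it is enough to label the cells with 0 ≤ a ≤ 6 and 0 ≤ b ≤ 4.
Every move lowers a or b (never raises either), so fill the grid row by row in increasing a, and left to right within a row: each cell's successors are then already labelled.
      b=0  b=1  b=2  b=3  b=4
a=0:    L    L    L    W    W
a=1:    W    W    W    L    L
a=2:    L    L    L    W    W
a=3:    W    W    W    L    L
a=4:    L    L    L    W    W
a=5:    W    W    W    L    L
a=6:    L    L    L    W    W
Cells with no legal move (terminal, hence L): (0,0), (0,1), (0,2).
The remaining L cells, each justified by listing all of its moves:
(1,3): only reaches (0,3)(W), (1,0)(W), all W → L
(1,4): only reaches (0,4)(W), (1,1)(W), all W → L
(2,0): only reaches (1,0)(W), which is W → L
(2,1): only reaches (1,1)(W), which is W → L
(2,2): only reaches (1,2)(W), which is W → L
(3,3): only reaches (2,3)(W), (3,0)(W), all W → L
(3,4): only reaches (2,4)(W), (3,1)(W), all W → L
(4,0): only reaches (3,0)(W), which is W → L
(4,1): only reaches (3,1)(W), which is W → L
(4,2): only reaches (3,2)(W), which is W → L
(5,3): only reaches (4,3)(W), (5,0)(W), all W → L
(5,4): only reaches (4,4)(W), (5,1)(W), all W → L
(6,0): only reaches (5,0)(W), which is W → L
(6,1): only reaches (5,1)(W), which is W → L
(6,2): only reaches (5,2)(W), which is W → L
Every other cell has at least one move into one of the L cells above, so it is W.
The starting position (6,4) is W: Alice should move to (5,4), handing over an L position.

Alice wins.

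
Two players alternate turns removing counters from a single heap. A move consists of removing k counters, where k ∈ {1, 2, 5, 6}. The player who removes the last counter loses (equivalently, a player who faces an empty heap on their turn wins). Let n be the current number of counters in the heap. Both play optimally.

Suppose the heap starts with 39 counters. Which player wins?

The second player wins.

Label each position W (a win for the player to move) or L (a loss). A position with no legal move is W; any other position is W exactly when some move reaches an L, and L when every move reaches a W.
n=0: no move; the opponent has just taken the last counter and therefore loses → W
n=1: the only move is to 0(W), a W ⇒ L
n=2: can move to 1, which is L ⇒ W
n=3: can move to 1, which is L ⇒ W
n=4: moves to 3(W), 2(W); every one is W ⇒ L
n=5: can move to 4, which is L ⇒ W
n=6: can move to 4, which is L ⇒ W
n=7: can move to 1, which is L ⇒ W
n=8: moves to 7(W), 6(W), 3(W), 2(W); every one is W ⇒ L
n=9: can move to 8, which is L ⇒ W
n=10: can move to 8, which is L ⇒ W
n=11: moves to 10(W), 9(W), 6(W), 5(W); every one is W ⇒ L
n=12: can move to 11, which is L ⇒ W
n=13: can move to 11, which is L ⇒ W
n=14: can move to 8, which is L ⇒ W
n=15: moves to 14(W), 13(W), 10(W), 9(W); every one is W ⇒ L
n=16: can move to 15, which is L ⇒ W
n=17: can move to 15, which is L ⇒ W
n=18: moves to 17(W), 16(W), 13(W), 12(W); every one is W ⇒ L
n=19: can move to 18, which is L ⇒ W
n=20: can move to 18, which is L ⇒ W
n=21: can move to 15, which is L ⇒ W
n=22: moves to 21(W), 20(W), 17(W), 16(W); every one is W ⇒ L
n=23: can move to 22, which is L ⇒ W
n=24: can move to 22, which is L ⇒ W
n=25: moves to 24(W), 23(W), 20(W), 19(W); every one is W ⇒ L
n=26: can move to 25, which is L ⇒ W
n=27: can move to 25, which is L ⇒ W
n=28: can move to 22, which is L ⇒ W
n=29: moves to 28(W), 27(W), 24(W), 23(W); every one is W ⇒ L
n=30: can move to 29, which is L ⇒ W
n=31: can move to 29, which is L ⇒ W
n=32: moves to 31(W), 30(W), 27(W), 26(W); every one is W ⇒ L
n=33: can move to 32, which is L ⇒ W
n=34: can move to 32, which is L ⇒ W
n=35: can move to 29, which is L ⇒ W
n=36: moves to 35(W), 34(W), 31(W), 30(W); every one is W ⇒ L
n=37: can move to 36, which is L ⇒ W
n=38: can move to 36, which is L ⇒ W
n=39: moves to 38(W), 37(W), 34(W), 33(W); every one is W ⇒ L
Every move from 39 reaches a W position, so the mover loses.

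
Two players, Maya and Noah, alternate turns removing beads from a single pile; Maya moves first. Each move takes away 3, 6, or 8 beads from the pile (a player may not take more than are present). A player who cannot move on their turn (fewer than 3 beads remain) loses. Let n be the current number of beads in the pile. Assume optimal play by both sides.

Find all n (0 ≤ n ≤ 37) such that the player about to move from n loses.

Work bottom-up. With no move the player to move loses. Otherwise the position is W if at least one move leads to an L position for the opponent, and L if every move leads to a W.
n=0: no move → L
n=1: no move → L
n=2: no move → L
n=3: W (go to 0, an L position)
n=4: W (go to 1, an L position)
n=5: W (go to 2, an L position)
n=6: W (go to 0, an L position)
n=7: W (go to 1, an L position)
n=8: W (go to 2, an L position)
n=9: W (go to 1, an L position)
n=10: W (go to 2, an L position)
n=11: L (options 8(W), 5(W), 3(W) are all W)
n=12: L (options 9(W), 6(W), 4(W) are all W)
n=13: L (options 10(W), 7(W), 5(W) are all W)
n=14: W (go to 11, an L position)
n=15: W (go to 12, an L position)
n=16: W (go to 13, an L position)
n=17: W (go to 11, an L position)
n=18: W (go to 12, an L position)
n=19: W (go to 13, an L position)
n=20: W (go to 12, an L position)
n=21: W (go to 13, an L position)
n=22: L (options 19(W), 16(W), 14(W) are all W)
n=23: L (options 20(W), 17(W), 15(W) are all W)
n=24: L (options 21(W), 18(W), 16(W) are all W)
n=25: W (go to 22, an L position)
n=26: W (go to 23, an L position)
n=27: W (go to 24, an L position)
n=28: W (go to 22, an L position)
n=29: W (go to 23, an L position)
n=30: W (go to 24, an L position)
n=31: W (go to 23, an L position)
n=32: W (go to 24, an L position)
n=33: L (options 30(W), 27(W), 25(W) are all W)
n=34: L (options 31(W), 28(W), 26(W) are all W)
n=35: L (options 32(W), 29(W), 27(W) are all W)
n=36: W (go to 33, an L position)
n=37: W (go to 34, an L position)
Reading off the rows marked L gives the requested list; there are 12 such values of n.

0, 1, 2, 11, 12, 13, 22, 23, 24, 33, 34, 35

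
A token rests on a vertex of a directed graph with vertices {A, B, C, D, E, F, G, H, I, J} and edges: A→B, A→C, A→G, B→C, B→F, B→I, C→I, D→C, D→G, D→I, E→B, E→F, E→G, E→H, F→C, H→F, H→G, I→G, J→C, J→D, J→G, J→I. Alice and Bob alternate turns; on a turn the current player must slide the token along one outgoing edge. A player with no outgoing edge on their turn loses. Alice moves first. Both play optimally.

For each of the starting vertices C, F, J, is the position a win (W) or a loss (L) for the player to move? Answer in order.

Build the W/L table. Terminal = L. A non-terminal position is W if it has a move to some L; otherwise it is L.
Every edge goes from a vertex to one that appears earlier in the order G, I, C, D, F, B, A, H, J, E, so processing vertices in that order labels each vertex after all of its successors.
G: no outgoing edge → L
I: →G(L), so W
C: →I(W) only, which is W, so L
D: →C(L), so W
F: →C(L), so W
B: →C(L), so W
A: →C(L), so W
H: →G(L), so W
J: →C(L), so W
E: →G(L), so W

C: L, F: W, J: W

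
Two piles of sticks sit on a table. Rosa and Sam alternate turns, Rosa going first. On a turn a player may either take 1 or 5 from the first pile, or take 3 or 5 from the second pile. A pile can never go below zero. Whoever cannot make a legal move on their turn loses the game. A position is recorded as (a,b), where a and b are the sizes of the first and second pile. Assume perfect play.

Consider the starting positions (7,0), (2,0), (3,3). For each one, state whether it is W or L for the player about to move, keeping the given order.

Build the W/L table. Terminal = L. A non-terminal position is W if it has a move to some L; otherwise it is L.
No move ever increases a pile, so every position that can arise here has a ≤ 7 and b ≤ 3; it is enough to label the cells with 0 ≤ a ≤ 7 and 0 ≤ b ≤ 3.
Every move lowers a or b (never raises either), so fill the grid row by row in increasing a, and left to right within a row: each cell's successors are then already labelled.
      b=0  b=1  b=2  b=3
a=0:    L    L    L    W
a=1:    W    W    W    L
a=2:    L    L    L    W
a=3:    W    W    W    L
a=4:    L    L    L    W
a=5:    W    W    W    L
a=6:    L    L    L    W
a=7:    W    W    W    L
Cells with no legal move (terminal, hence L): (0,0), (0,1), (0,2).
The remaining L cells, each justified by listing all of its moves:
(1,3): only reaches (0,3)(W), (1,0)(W), all W → L
(2,0): only reaches (1,0)(W), which is W → L
(2,1): only reaches (1,1)(W), which is W → L
(2,2): only reaches (1,2)(W), which is W → L
(3,3): only reaches (2,3)(W), (3,0)(W), all W → L
(4,0): only reaches (3,0)(W), which is W → L
(4,1): only reaches (3,1)(W), which is W → L
(4,2): only reaches (3,2)(W), which is W → L
(5,3): only reaches (4,3)(W), (0,3)(W), (5,0)(W), all W → L
(6,0): only reaches (5,0)(W), (1,0)(W), all W → L
(6,1): only reaches (5,1)(W), (1,1)(W), all W → L
(6,2): only reaches (5,2)(W), (1,2)(W), all W → L
(7,3): only reaches (6,3)(W), (2,3)(W), (7,0)(W), all W → L
Every other cell has at least one move into one of the L cells above, so it is W.
(7,0): the move to (6,0) reaches an L cell, so W
(2,0): one of the L cells justified above, so L
(3,3): one of the L cells justified above, so L

(7,0): W, (2,0): L, (3,3): L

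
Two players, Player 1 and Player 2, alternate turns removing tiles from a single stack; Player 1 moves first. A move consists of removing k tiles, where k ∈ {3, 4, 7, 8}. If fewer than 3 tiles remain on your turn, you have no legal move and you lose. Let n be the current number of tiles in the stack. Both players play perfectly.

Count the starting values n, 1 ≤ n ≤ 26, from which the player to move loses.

Positions with no move are L. A position that does have a move is losing for the player to move precisely when every available move leads to a winning position for the opponent. Fill in the labels:
n=0: no move → L
n=1: no move → L
n=2: no move → L
n=3: reaches L-position 0 → W
n=4: reaches L-position 1 → W
n=5: reaches L-position 2 → W
n=6: reaches L-position 2 → W
n=7: reaches L-position 0 → W
n=8: reaches L-position 1 → W
n=9: reaches L-position 2 → W
n=10: reaches L-position 2 → W
n=11: only reaches 8(W), 7(W), 4(W), 3(W), all W → L
n=12: only reaches 9(W), 8(W), 5(W), 4(W), all W → L
n=13: only reaches 10(W), 9(W), 6(W), 5(W), all W → L
n=14: reaches L-position 11 → W
n=15: reaches L-position 12 → W
n=16: reaches L-position 13 → W
n=17: reaches L-position 13 → W
n=18: reaches L-position 11 → W
n=19: reaches L-position 12 → W
n=20: reaches L-position 13 → W
n=21: reaches L-position 13 → W
n=22: only reaches 19(W), 18(W), 15(W), 14(W), all W → L
n=23: only reaches 20(W), 19(W), 16(W), 15(W), all W → L
n=24: only reaches 21(W), 20(W), 17(W), 16(W), all W → L
n=25: reaches L-position 22 → W
n=26: reaches L-position 23 → W
L entries with 1 ≤ n ≤ 26 (n=0 is outside the asked range and is not counted): n = 1, 2, 11, 12, 13, 22, 23, 24; that makes 8.

8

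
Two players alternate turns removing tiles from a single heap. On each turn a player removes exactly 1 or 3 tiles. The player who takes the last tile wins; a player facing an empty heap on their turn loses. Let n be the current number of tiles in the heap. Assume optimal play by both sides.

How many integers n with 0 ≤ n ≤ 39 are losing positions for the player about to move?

20

Label each position W (a win for the player to move) or L (a loss). A position with no legal move is L; any other position is W exactly when some move reaches an L, and L when every move reaches a W.
n=0: no move → L
n=1: W (go to 0, an L position)
n=2: L (sole option 1(W) is W)
n=3: W (go to 2, an L position)
n=4: L (options 3(W), 1(W) are all W)
n=5: W (go to 4, an L position)
n=6: L (options 5(W), 3(W) are all W)
n=7: W (go to 6, an L position)
n=8: L (options 7(W), 5(W) are all W)
n=9: W (go to 8, an L position)
n=10: L (options 9(W), 7(W) are all W)
n=11: W (go to 10, an L position)
n=12: L (options 11(W), 9(W) are all W)
n=13: W (go to 12, an L position)
n=14: L (options 13(W), 11(W) are all W)
n=15: W (go to 14, an L position)
n=16: L (options 15(W), 13(W) are all W)
n=17: W (go to 16, an L position)
n=18: L (options 17(W), 15(W) are all W)
n=19: W (go to 18, an L position)
n=20: L (options 19(W), 17(W) are all W)
n=21: W (go to 20, an L position)
n=22: L (options 21(W), 19(W) are all W)
n=23: W (go to 22, an L position)
n=24: L (options 23(W), 21(W) are all W)
n=25: W (go to 24, an L position)
n=26: L (options 25(W), 23(W) are all W)
n=27: W (go to 26, an L position)
n=28: L (options 27(W), 25(W) are all W)
n=29: W (go to 28, an L position)
n=30: L (options 29(W), 27(W) are all W)
n=31: W (go to 30, an L position)
n=32: L (options 31(W), 29(W) are all W)
n=33: W (go to 32, an L position)
n=34: L (options 33(W), 31(W) are all W)
n=35: W (go to 34, an L position)
n=36: L (options 35(W), 33(W) are all W)
n=37: W (go to 36, an L position)
n=38: L (options 37(W), 35(W) are all W)
n=39: W (go to 38, an L position)
L entries with 0 ≤ n ≤ 39: n = 0, 2, 4, 6, 8, 10, 12, 14, 16, 18, 20, 22, 24, 26, 28, 30, 32, 34, 36, 38; that makes 20.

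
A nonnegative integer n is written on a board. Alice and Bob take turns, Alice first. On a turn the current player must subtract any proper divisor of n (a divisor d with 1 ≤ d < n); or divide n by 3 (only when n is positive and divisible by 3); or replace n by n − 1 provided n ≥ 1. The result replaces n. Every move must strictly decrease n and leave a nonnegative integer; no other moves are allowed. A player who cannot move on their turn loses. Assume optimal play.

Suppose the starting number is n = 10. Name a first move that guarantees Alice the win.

Move to 5.

Build the W/L table. Terminal = L. A non-terminal position is W if it has a move to some L; otherwise it is L.
n=0: no move → L
n=1: →0(L), so W
n=2: →1(W) only, which is W, so L
n=3: →2(L), so W
n=4: →2(L), so W
n=5: →4(W) only, which is W, so L
n=6: →2(L), so W
n=7: →6(W) only, which is W, so L
n=8: →7(L), so W
n=9: →3(W), 6(W), 8(W) — all W, so L
n=10: →5(L), so W
From 10, the L positions reachable in one move are: 5, 9. Any move reaching one of these is winning.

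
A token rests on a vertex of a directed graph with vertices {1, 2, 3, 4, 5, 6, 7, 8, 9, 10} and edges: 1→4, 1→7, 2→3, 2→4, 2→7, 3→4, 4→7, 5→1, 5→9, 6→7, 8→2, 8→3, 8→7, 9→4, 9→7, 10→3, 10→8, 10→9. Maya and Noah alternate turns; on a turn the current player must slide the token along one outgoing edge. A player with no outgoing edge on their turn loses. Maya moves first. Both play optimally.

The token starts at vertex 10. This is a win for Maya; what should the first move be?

Classify positions by backward induction: terminal positions (no move available) are L. From any other position, the mover wins iff some move reaches an L.
Every edge goes from a vertex to one that appears earlier in the order 7, 4, 3, 1, 2, 9, 8, 10, 6, 5, so processing vertices in that order labels each vertex after all of its successors.
7: no outgoing edge → L
4: →7(L), so W
3: →4(W) only, which is W, so L
1: →7(L), so W
2: →3(L), so W
9: →7(L), so W
8: →3(L), so W
10: →3(L), so W
6: →7(L), so W
5: →9(W), 1(W) — all W, so L
From 10, the L positions reachable in one move are: 3.

Move to 3.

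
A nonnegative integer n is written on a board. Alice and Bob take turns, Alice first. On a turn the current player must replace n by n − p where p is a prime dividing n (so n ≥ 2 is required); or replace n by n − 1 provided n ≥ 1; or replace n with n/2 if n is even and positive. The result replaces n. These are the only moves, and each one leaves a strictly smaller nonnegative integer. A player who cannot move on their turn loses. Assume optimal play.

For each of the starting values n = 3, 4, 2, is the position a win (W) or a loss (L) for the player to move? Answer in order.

3: W, 4: L, 2: W

Compute win/loss labels from the base case upward. A position with no move is L. Any other position is W if it can reach an L in one move, else L.
n=0: no move → L
n=1: can move to 0, which is L ⇒ W
n=2: can move to 0, which is L ⇒ W
n=3: can move to 0, which is L ⇒ W
n=4: moves to 2(W), 3(W); every one is W ⇒ L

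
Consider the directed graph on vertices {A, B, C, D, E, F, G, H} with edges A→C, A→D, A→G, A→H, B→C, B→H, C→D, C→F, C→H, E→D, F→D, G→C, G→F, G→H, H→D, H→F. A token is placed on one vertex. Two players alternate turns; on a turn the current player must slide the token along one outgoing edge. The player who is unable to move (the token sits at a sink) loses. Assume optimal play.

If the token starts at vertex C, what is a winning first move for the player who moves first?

Label each position W (a win for the player to move) or L (a loss). A position with no legal move is L; any other position is W exactly when some move reaches an L, and L when every move reaches a W.
Every edge goes from a vertex to one that appears earlier in the order D, F, H, C, E, G, A, B, so processing vertices in that order labels each vertex after all of its successors.
D: no outgoing edge → L
F: →D(L), so W
H: →D(L), so W
C: →D(L), so W
E: →D(L), so W
G: →C(W), H(W), F(W) — all W, so L
A: →G(L), so W
B: →C(W), H(W) — all W, so L
From C, the L positions reachable in one move are: D.

Move to D.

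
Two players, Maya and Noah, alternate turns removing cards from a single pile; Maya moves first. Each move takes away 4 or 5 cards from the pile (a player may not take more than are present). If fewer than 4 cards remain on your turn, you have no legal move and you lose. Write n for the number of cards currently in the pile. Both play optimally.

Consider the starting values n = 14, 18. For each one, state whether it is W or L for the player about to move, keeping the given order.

14: W, 18: L

Use the standard recursion: the mover loses at a terminal position; elsewhere, the mover wins exactly when some move hands the opponent an L position.
n=0: no move → L
n=1: no move → L
n=2: no move → L
n=3: no move → L
n=4: can move to 0, which is L ⇒ W
n=5: can move to 1, which is L ⇒ W
n=6: can move to 2, which is L ⇒ W
n=7: can move to 3, which is L ⇒ W
n=8: can move to 3, which is L ⇒ W
n=9: moves to 5(W), 4(W); every one is W ⇒ L
n=10: moves to 6(W), 5(W); every one is W ⇒ L
n=11: moves to 7(W), 6(W); every one is W ⇒ L
n=12: moves to 8(W), 7(W); every one is W ⇒ L
n=13: can move to 9, which is L ⇒ W
n=14: can move to 10, which is L ⇒ W
n=15: can move to 11, which is L ⇒ W
n=16: can move to 12, which is L ⇒ W
n=17: can move to 12, which is L ⇒ W
n=18: moves to 14(W), 13(W); every one is W ⇒ L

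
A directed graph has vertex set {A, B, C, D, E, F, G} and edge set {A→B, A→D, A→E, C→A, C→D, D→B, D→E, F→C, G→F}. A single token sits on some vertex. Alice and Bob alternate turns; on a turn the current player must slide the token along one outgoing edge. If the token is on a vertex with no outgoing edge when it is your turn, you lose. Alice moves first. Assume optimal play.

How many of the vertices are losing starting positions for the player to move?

4

Compute win/loss labels from the base case upward. A position with no move is L. Any other position is W if it can reach an L in one move, else L.
Every edge goes from a vertex to one that appears earlier in the order E, B, D, A, C, F, G, so processing vertices in that order labels each vertex after all of its successors.
E: no outgoing edge → L
B: no outgoing edge → L
D: W (go to B, an L position)
A: W (go to B, an L position)
C: L (options A(W), D(W) are all W)
F: W (go to C, an L position)
G: L (sole option F(W) is W)
The L vertices are B, C, E, G; that is 4 in all.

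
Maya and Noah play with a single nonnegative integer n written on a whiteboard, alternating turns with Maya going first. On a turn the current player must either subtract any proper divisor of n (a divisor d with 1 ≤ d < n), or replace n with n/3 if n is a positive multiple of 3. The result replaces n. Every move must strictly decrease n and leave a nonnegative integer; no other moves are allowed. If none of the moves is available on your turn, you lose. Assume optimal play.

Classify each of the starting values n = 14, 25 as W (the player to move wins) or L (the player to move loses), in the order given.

Compute win/loss labels from the base case upward. A position with no move is L. Any other position is W if it can reach an L in one move, else L.
n=0: no move → L
n=1: no move → L
n=2: →1(L), so W
n=3: →1(L), so W
n=4: →2(W), 3(W) — all W, so L
n=5: →4(L), so W
n=6: →4(L), so W
n=7: →6(W) only, which is W, so L
n=8: →4(L), so W
n=9: →3(W), 6(W), 8(W) — all W, so L
n=10: →9(L), so W
n=11: →10(W) only, which is W, so L
n=12: →4(L), so W
n=13: →12(W) only, which is W, so L
n=14: →7(L), so W
n=15: →5(W), 10(W), 12(W), 14(W) — all W, so L
n=16: →15(L), so W
n=17: →16(W) only, which is W, so L
n=18: →9(L), so W
n=19: →18(W) only, which is W, so L
n=20: →15(L), so W
n=21: →7(L), so W
n=22: →11(L), so W
n=23: →22(W) only, which is W, so L
n=24: →23(L), so W
n=25: →20(W), 24(W) — all W, so L

14: W, 25: L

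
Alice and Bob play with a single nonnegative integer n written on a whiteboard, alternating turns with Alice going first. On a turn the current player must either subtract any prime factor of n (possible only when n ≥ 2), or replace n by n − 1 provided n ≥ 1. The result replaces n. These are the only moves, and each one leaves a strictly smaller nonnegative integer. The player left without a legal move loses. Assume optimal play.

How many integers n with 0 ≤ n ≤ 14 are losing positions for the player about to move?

4

Compute win/loss labels from the base case upward. A position with no move is L. Any other position is W if it can reach an L in one move, else L.
n=0: no move → L
n=1: can move to 0, which is L ⇒ W
n=2: can move to 0, which is L ⇒ W
n=3: can move to 0, which is L ⇒ W
n=4: moves to 2(W), 3(W); every one is W ⇒ L
n=5: can move to 0, which is L ⇒ W
n=6: can move to 4, which is L ⇒ W
n=7: can move to 0, which is L ⇒ W
n=8: moves to 6(W), 7(W); every one is W ⇒ L
n=9: can move to 8, which is L ⇒ W
n=10: can move to 8, which is L ⇒ W
n=11: can move to 0, which is L ⇒ W
n=12: moves to 9(W), 10(W), 11(W); every one is W ⇒ L
n=13: can move to 0, which is L ⇒ W
n=14: can move to 12, which is L ⇒ W
L entries with 0 ≤ n ≤ 14: n = 0, 4, 8, 12; that makes 4.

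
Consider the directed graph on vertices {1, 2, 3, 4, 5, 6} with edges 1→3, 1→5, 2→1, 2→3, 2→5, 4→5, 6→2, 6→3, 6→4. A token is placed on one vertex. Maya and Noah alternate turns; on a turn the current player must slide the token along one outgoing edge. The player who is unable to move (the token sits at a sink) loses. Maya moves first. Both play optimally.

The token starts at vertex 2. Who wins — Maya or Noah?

Maya wins.

Compute win/loss labels from the base case upward. A position with no move is L. Any other position is W if it can reach an L in one move, else L.
Every edge goes from a vertex to one that appears earlier in the order 3, 5, 1, 2, 4, 6, so processing vertices in that order labels each vertex after all of its successors.
3: no outgoing edge → L
5: no outgoing edge → L
1: can move to 5, which is L ⇒ W
2: can move to 5, which is L ⇒ W
4: can move to 5, which is L ⇒ W
6: can move to 3, which is L ⇒ W
The starting position 2 is W: Maya should move to 5, handing over an L position.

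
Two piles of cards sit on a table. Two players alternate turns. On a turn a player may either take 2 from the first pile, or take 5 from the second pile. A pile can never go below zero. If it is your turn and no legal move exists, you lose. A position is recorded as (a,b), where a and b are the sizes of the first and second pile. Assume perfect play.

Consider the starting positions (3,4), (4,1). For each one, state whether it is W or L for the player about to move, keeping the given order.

(3,4): W, (4,1): L

Label each position W (a win for the player to move) or L (a loss). A position with no legal move is L; any other position is W exactly when some move reaches an L, and L when every move reaches a W.
No move ever increases a pile, so every position that can arise here has a ≤ 4 and b ≤ 4; it is enough to label the cells with 0 ≤ a ≤ 4 and 0 ≤ b ≤ 4.
Every move lowers a or b (never raises either), so fill the grid row by row in increasing a, and left to right within a row: each cell's successors are then already labelled.
      b=0  b=1  b=2  b=3  b=4
a=0:    L    L    L    L    L
a=1:    L    L    L    L    L
a=2:    W    W    W    W    W
a=3:    W    W    W    W    W
a=4:    L    L    L    L    L
Cells with no legal move (terminal, hence L): (0,0), (0,1), (0,2), (0,3), (0,4), (1,0), (1,1), (1,2), (1,3), (1,4).
The remaining L cells, each justified by listing all of its moves:
(4,0): →(2,0)(W) only, which is W, so L
(4,1): →(2,1)(W) only, which is W, so L
(4,2): →(2,2)(W) only, which is W, so L
(4,3): →(2,3)(W) only, which is W, so L
(4,4): →(2,4)(W) only, which is W, so L
Every other cell has at least one move into one of the L cells above, so it is W.
(3,4): the move to (1,4) reaches an L cell, so W
(4,1): one of the L cells justified above, so L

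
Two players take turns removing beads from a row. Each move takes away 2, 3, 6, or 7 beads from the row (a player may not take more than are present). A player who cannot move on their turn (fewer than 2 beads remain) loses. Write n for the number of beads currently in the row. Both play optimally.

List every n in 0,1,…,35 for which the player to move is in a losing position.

0, 1, 5, 9, 10, 14, 18, 19, 23, 27, 28, 32

Positions with no move are L. A position that does have a move is losing for the player to move precisely when every available move leads to a winning position for the opponent. Fill in the labels:
n=0: no move → L
n=1: no move → L
n=2: →0(L), so W
n=3: →1(L), so W
n=4: →1(L), so W
n=5: →3(W), 2(W) — all W, so L
n=6: →0(L), so W
n=7: →5(L), so W
n=8: →5(L), so W
n=9: →7(W), 6(W), 3(W), 2(W) — all W, so L
n=10: →8(W), 7(W), 4(W), 3(W) — all W, so L
n=11: →9(L), so W
n=12: →10(L), so W
n=13: →10(L), so W
n=14: →12(W), 11(W), 8(W), 7(W) — all W, so L
n=15: →9(L), so W
n=16: →14(L), so W
n=17: →14(L), so W
n=18: →16(W), 15(W), 12(W), 11(W) — all W, so L
n=19: →17(W), 16(W), 13(W), 12(W) — all W, so L
n=20: →18(L), so W
n=21: →19(L), so W
n=22: →19(L), so W
n=23: →21(W), 20(W), 17(W), 16(W) — all W, so L
n=24: →18(L), so W
n=25: →23(L), so W
n=26: →23(L), so W
n=27: →25(W), 24(W), 21(W), 20(W) — all W, so L
n=28: →26(W), 25(W), 22(W), 21(W) — all W, so L
n=29: →27(L), so W
n=30: →28(L), so W
n=31: →28(L), so W
n=32: →30(W), 29(W), 26(W), 25(W) — all W, so L
n=33: →27(L), so W
n=34: →32(L), so W
n=35: →32(L), so W
Reading off the rows marked L gives the requested list; there are 12 such values of n.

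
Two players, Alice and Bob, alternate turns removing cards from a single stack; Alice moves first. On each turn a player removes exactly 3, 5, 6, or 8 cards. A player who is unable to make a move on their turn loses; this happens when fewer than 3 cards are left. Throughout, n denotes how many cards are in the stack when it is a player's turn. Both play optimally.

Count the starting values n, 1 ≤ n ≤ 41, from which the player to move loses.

Compute win/loss labels from the base case upward. A position with no move is L. Any other position is W if it can reach an L in one move, else L.
n=0: no move → L
n=1: no move → L
n=2: no move → L
n=3: reaches L-position 0 → W
n=4: reaches L-position 1 → W
n=5: reaches L-position 2 → W
n=6: reaches L-position 1 → W
n=7: reaches L-position 2 → W
n=8: reaches L-position 2 → W
n=9: reaches L-position 1 → W
n=10: reaches L-position 2 → W
n=11: only reaches 8(W), 6(W), 5(W), 3(W), all W → L
n=12: only reaches 9(W), 7(W), 6(W), 4(W), all W → L
n=13: only reaches 10(W), 8(W), 7(W), 5(W), all W → L
n=14: reaches L-position 11 → W
n=15: reaches L-position 12 → W
n=16: reaches L-position 13 → W
n=17: reaches L-position 12 → W
n=18: reaches L-position 13 → W
n=19: reaches L-position 13 → W
n=20: reaches L-position 12 → W
n=21: reaches L-position 13 → W
n=22: only reaches 19(W), 17(W), 16(W), 14(W), all W → L
n=23: only reaches 20(W), 18(W), 17(W), 15(W), all W → L
n=24: only reaches 21(W), 19(W), 18(W), 16(W), all W → L
n=25: reaches L-position 22 → W
n=26: reaches L-position 23 → W
n=27: reaches L-position 24 → W
n=28: reaches L-position 23 → W
n=29: reaches L-position 24 → W
n=30: reaches L-position 24 → W
n=31: reaches L-position 23 → W
n=32: reaches L-position 24 → W
n=33: only reaches 30(W), 28(W), 27(W), 25(W), all W → L
n=34: only reaches 31(W), 29(W), 28(W), 26(W), all W → L
n=35: only reaches 32(W), 30(W), 29(W), 27(W), all W → L
n=36: reaches L-position 33 → W
n=37: reaches L-position 34 → W
n=38: reaches L-position 35 → W
n=39: reaches L-position 34 → W
n=40: reaches L-position 35 → W
n=41: reaches L-position 35 → W
L entries with 1 ≤ n ≤ 41 (n=0 is outside the asked range and is not counted): n = 1, 2, 11, 12, 13, 22, 23, 24, 33, 34, 35; that makes 11.

11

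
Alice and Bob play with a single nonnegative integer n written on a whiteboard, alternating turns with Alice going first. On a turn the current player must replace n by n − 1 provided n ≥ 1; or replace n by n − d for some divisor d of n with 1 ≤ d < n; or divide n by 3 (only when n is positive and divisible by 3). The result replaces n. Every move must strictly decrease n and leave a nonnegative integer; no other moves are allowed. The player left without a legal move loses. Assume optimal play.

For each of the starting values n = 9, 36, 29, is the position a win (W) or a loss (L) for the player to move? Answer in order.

9: L, 36: W, 29: W

Classify positions by backward induction: terminal positions (no move available) are L. From any other position, the mover wins iff some move reaches an L.
n=0: no move → L
n=1: →0(L), so W
n=2: →1(W) only, which is W, so L
n=3: →2(L), so W
n=4: →2(L), so W
n=5: →4(W) only, which is W, so L
n=6: →2(L), so W
n=7: →6(W) only, which is W, so L
n=8: →7(L), so W
n=9: →3(W), 6(W), 8(W) — all W, so L
n=10: →5(L), so W
n=11: →10(W) only, which is W, so L
n=12: →9(L), so W
n=13: →12(W) only, which is W, so L
n=14: →7(L), so W
n=15: →5(L), so W
n=16: →8(W), 12(W), 14(W), 15(W) — all W, so L
n=17: →16(L), so W
n=18: →9(L), so W
n=19: →18(W) only, which is W, so L
n=20: →16(L), so W
n=21: →7(L), so W
n=22: →11(L), so W
n=23: →22(W) only, which is W, so L
n=24: →16(L), so W
n=25: →20(W), 24(W) — all W, so L
n=26: →13(L), so W
n=27: →9(L), so W
n=28: →14(W), 21(W), 24(W), 26(W), 27(W) — all W, so L
n=29: →28(L), so W
n=30: →25(L), so W
n=31: →30(W) only, which is W, so L
n=32: →16(L), so W
n=33: →11(L), so W
n=34: →17(W), 32(W), 33(W) — all W, so L
n=35: →28(L), so W
n=36: →34(L), so W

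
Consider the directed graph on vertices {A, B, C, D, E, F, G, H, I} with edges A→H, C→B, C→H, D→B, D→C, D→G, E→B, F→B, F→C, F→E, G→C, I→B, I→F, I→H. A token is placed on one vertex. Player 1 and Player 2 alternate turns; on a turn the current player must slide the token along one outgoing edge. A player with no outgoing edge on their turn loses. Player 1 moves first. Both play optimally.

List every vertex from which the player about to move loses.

B, G, H

Classify positions by backward induction: terminal positions (no move available) are L. From any other position, the mover wins iff some move reaches an L.
Every edge goes from a vertex to one that appears earlier in the order B, H, E, C, G, D, F, I, A, so processing vertices in that order labels each vertex after all of its successors.
B: no outgoing edge → L
H: no outgoing edge → L
E: can move to B, which is L ⇒ W
C: can move to H, which is L ⇒ W
G: the only move is to C(W), a W ⇒ L
D: can move to G, which is L ⇒ W
F: can move to B, which is L ⇒ W
I: can move to H, which is L ⇒ W
A: can move to H, which is L ⇒ W
Reading off the rows marked L gives the requested list; there are 3 such vertices.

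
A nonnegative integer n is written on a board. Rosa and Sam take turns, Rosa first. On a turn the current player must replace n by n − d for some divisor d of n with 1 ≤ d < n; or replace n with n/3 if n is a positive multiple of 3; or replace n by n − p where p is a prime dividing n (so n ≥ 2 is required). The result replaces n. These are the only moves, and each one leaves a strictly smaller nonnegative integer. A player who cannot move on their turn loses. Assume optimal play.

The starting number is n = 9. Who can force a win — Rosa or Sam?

Sam wins.

Use the standard recursion: the mover loses at a terminal position; elsewhere, the mover wins exactly when some move hands the opponent an L position.
n=0: no move → L
n=1: no move → L
n=2: W (go to 0, an L position)
n=3: W (go to 0, an L position)
n=4: L (options 2(W), 3(W) are all W)
n=5: W (go to 0, an L position)
n=6: W (go to 4, an L position)
n=7: W (go to 0, an L position)
n=8: W (go to 4, an L position)
n=9: L (options 3(W), 6(W), 8(W) are all W)
Every move from 9 reaches a W position, so the mover loses.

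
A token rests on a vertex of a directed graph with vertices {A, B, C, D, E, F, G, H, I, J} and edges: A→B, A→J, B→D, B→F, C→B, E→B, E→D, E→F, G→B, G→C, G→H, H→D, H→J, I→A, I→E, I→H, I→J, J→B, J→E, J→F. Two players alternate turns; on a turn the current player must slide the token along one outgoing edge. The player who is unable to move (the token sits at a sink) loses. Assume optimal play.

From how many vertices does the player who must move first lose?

Use the standard recursion: the mover loses at a terminal position; elsewhere, the mover wins exactly when some move hands the opponent an L position.
Every edge goes from a vertex to one that appears earlier in the order D, F, B, E, J, H, A, I, C, G, so processing vertices in that order labels each vertex after all of its successors.
D: no outgoing edge → L
F: no outgoing edge → L
B: reaches L-position F → W
E: reaches L-position F → W
J: reaches L-position F → W
H: reaches L-position D → W
A: only reaches J(W), B(W), all W → L
I: reaches L-position A → W
C: only reaches B(W), which is W → L
G: reaches L-position C → W
The L vertices are A, C, D, F; that is 4 in all.

4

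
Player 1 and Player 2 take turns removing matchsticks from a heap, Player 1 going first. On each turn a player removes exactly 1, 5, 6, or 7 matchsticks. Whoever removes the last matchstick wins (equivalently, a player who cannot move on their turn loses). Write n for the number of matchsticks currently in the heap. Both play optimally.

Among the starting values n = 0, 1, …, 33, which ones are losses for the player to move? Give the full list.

0, 2, 4, 12, 14, 16, 24, 26, 28

Compute win/loss labels from the base case upward. A position with no move is L. Any other position is W if it can reach an L in one move, else L.
n=0: no move → L
n=1: reaches L-position 0 → W
n=2: only reaches 1(W), which is W → L
n=3: reaches L-position 2 → W
n=4: only reaches 3(W), which is W → L
n=5: reaches L-position 4 → W
n=6: reaches L-position 0 → W
n=7: reaches L-position 2 → W
n=8: reaches L-position 2 → W
n=9: reaches L-position 4 → W
n=10: reaches L-position 4 → W
n=11: reaches L-position 4 → W
n=12: only reaches 11(W), 7(W), 6(W), 5(W), all W → L
n=13: reaches L-position 12 → W
n=14: only reaches 13(W), 9(W), 8(W), 7(W), all W → L
n=15: reaches L-position 14 → W
n=16: only reaches 15(W), 11(W), 10(W), 9(W), all W → L
n=17: reaches L-position 16 → W
n=18: reaches L-position 12 → W
n=19: reaches L-position 14 → W
n=20: reaches L-position 14 → W
n=21: reaches L-position 16 → W
n=22: reaches L-position 16 → W
n=23: reaches L-position 16 → W
n=24: only reaches 23(W), 19(W), 18(W), 17(W), all W → L
n=25: reaches L-position 24 → W
n=26: only reaches 25(W), 21(W), 20(W), 19(W), all W → L
n=27: reaches L-position 26 → W
n=28: only reaches 27(W), 23(W), 22(W), 21(W), all W → L
n=29: reaches L-position 28 → W
n=30: reaches L-position 24 → W
n=31: reaches L-position 26 → W
n=32: reaches L-position 26 → W
n=33: reaches L-position 28 → W
Reading off the rows marked L gives the requested list; there are 9 such values of n.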